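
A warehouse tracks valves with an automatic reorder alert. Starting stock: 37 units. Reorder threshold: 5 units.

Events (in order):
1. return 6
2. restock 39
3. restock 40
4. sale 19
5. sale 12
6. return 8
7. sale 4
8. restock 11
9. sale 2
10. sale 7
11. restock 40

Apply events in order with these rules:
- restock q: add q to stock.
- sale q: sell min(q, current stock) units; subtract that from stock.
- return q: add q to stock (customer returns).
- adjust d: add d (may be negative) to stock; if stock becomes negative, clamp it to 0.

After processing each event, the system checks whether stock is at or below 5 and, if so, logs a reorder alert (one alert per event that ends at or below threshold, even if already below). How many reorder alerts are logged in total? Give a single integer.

Answer: 0

Derivation:
Processing events:
Start: stock = 37
  Event 1 (return 6): 37 + 6 = 43
  Event 2 (restock 39): 43 + 39 = 82
  Event 3 (restock 40): 82 + 40 = 122
  Event 4 (sale 19): sell min(19,122)=19. stock: 122 - 19 = 103. total_sold = 19
  Event 5 (sale 12): sell min(12,103)=12. stock: 103 - 12 = 91. total_sold = 31
  Event 6 (return 8): 91 + 8 = 99
  Event 7 (sale 4): sell min(4,99)=4. stock: 99 - 4 = 95. total_sold = 35
  Event 8 (restock 11): 95 + 11 = 106
  Event 9 (sale 2): sell min(2,106)=2. stock: 106 - 2 = 104. total_sold = 37
  Event 10 (sale 7): sell min(7,104)=7. stock: 104 - 7 = 97. total_sold = 44
  Event 11 (restock 40): 97 + 40 = 137
Final: stock = 137, total_sold = 44

Checking against threshold 5:
  After event 1: stock=43 > 5
  After event 2: stock=82 > 5
  After event 3: stock=122 > 5
  After event 4: stock=103 > 5
  After event 5: stock=91 > 5
  After event 6: stock=99 > 5
  After event 7: stock=95 > 5
  After event 8: stock=106 > 5
  After event 9: stock=104 > 5
  After event 10: stock=97 > 5
  After event 11: stock=137 > 5
Alert events: []. Count = 0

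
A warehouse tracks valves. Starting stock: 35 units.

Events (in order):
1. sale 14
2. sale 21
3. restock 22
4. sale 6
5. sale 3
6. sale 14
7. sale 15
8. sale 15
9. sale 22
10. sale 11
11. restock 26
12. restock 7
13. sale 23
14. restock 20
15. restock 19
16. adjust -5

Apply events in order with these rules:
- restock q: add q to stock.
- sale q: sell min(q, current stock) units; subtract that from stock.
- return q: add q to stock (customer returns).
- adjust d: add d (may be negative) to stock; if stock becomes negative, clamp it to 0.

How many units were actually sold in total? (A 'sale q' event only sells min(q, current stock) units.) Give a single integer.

Processing events:
Start: stock = 35
  Event 1 (sale 14): sell min(14,35)=14. stock: 35 - 14 = 21. total_sold = 14
  Event 2 (sale 21): sell min(21,21)=21. stock: 21 - 21 = 0. total_sold = 35
  Event 3 (restock 22): 0 + 22 = 22
  Event 4 (sale 6): sell min(6,22)=6. stock: 22 - 6 = 16. total_sold = 41
  Event 5 (sale 3): sell min(3,16)=3. stock: 16 - 3 = 13. total_sold = 44
  Event 6 (sale 14): sell min(14,13)=13. stock: 13 - 13 = 0. total_sold = 57
  Event 7 (sale 15): sell min(15,0)=0. stock: 0 - 0 = 0. total_sold = 57
  Event 8 (sale 15): sell min(15,0)=0. stock: 0 - 0 = 0. total_sold = 57
  Event 9 (sale 22): sell min(22,0)=0. stock: 0 - 0 = 0. total_sold = 57
  Event 10 (sale 11): sell min(11,0)=0. stock: 0 - 0 = 0. total_sold = 57
  Event 11 (restock 26): 0 + 26 = 26
  Event 12 (restock 7): 26 + 7 = 33
  Event 13 (sale 23): sell min(23,33)=23. stock: 33 - 23 = 10. total_sold = 80
  Event 14 (restock 20): 10 + 20 = 30
  Event 15 (restock 19): 30 + 19 = 49
  Event 16 (adjust -5): 49 + -5 = 44
Final: stock = 44, total_sold = 80

Answer: 80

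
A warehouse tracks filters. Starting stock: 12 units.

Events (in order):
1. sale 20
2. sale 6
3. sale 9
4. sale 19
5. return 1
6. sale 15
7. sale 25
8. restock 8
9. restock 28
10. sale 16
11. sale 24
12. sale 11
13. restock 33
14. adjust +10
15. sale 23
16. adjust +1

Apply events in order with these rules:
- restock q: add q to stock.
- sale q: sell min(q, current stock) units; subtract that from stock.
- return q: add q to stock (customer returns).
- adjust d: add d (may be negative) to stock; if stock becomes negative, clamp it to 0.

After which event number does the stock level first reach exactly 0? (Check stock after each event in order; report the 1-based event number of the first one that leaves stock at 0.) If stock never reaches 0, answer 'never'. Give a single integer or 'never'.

Processing events:
Start: stock = 12
  Event 1 (sale 20): sell min(20,12)=12. stock: 12 - 12 = 0. total_sold = 12
  Event 2 (sale 6): sell min(6,0)=0. stock: 0 - 0 = 0. total_sold = 12
  Event 3 (sale 9): sell min(9,0)=0. stock: 0 - 0 = 0. total_sold = 12
  Event 4 (sale 19): sell min(19,0)=0. stock: 0 - 0 = 0. total_sold = 12
  Event 5 (return 1): 0 + 1 = 1
  Event 6 (sale 15): sell min(15,1)=1. stock: 1 - 1 = 0. total_sold = 13
  Event 7 (sale 25): sell min(25,0)=0. stock: 0 - 0 = 0. total_sold = 13
  Event 8 (restock 8): 0 + 8 = 8
  Event 9 (restock 28): 8 + 28 = 36
  Event 10 (sale 16): sell min(16,36)=16. stock: 36 - 16 = 20. total_sold = 29
  Event 11 (sale 24): sell min(24,20)=20. stock: 20 - 20 = 0. total_sold = 49
  Event 12 (sale 11): sell min(11,0)=0. stock: 0 - 0 = 0. total_sold = 49
  Event 13 (restock 33): 0 + 33 = 33
  Event 14 (adjust +10): 33 + 10 = 43
  Event 15 (sale 23): sell min(23,43)=23. stock: 43 - 23 = 20. total_sold = 72
  Event 16 (adjust +1): 20 + 1 = 21
Final: stock = 21, total_sold = 72

First zero at event 1.

Answer: 1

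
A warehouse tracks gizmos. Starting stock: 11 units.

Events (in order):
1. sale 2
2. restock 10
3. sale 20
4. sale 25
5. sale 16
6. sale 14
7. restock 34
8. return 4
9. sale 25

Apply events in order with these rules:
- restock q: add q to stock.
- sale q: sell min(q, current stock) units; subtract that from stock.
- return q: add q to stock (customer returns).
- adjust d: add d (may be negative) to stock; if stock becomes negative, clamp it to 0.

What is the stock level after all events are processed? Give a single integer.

Processing events:
Start: stock = 11
  Event 1 (sale 2): sell min(2,11)=2. stock: 11 - 2 = 9. total_sold = 2
  Event 2 (restock 10): 9 + 10 = 19
  Event 3 (sale 20): sell min(20,19)=19. stock: 19 - 19 = 0. total_sold = 21
  Event 4 (sale 25): sell min(25,0)=0. stock: 0 - 0 = 0. total_sold = 21
  Event 5 (sale 16): sell min(16,0)=0. stock: 0 - 0 = 0. total_sold = 21
  Event 6 (sale 14): sell min(14,0)=0. stock: 0 - 0 = 0. total_sold = 21
  Event 7 (restock 34): 0 + 34 = 34
  Event 8 (return 4): 34 + 4 = 38
  Event 9 (sale 25): sell min(25,38)=25. stock: 38 - 25 = 13. total_sold = 46
Final: stock = 13, total_sold = 46

Answer: 13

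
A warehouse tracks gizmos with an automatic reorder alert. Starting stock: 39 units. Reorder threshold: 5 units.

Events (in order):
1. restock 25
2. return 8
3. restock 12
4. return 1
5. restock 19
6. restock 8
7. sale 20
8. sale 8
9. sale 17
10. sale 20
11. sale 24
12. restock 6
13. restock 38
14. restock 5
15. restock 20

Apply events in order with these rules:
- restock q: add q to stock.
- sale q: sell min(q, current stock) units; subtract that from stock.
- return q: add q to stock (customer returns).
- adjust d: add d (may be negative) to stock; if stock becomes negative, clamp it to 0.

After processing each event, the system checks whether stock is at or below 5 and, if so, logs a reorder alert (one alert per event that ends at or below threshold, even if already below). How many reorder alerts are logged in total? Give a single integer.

Processing events:
Start: stock = 39
  Event 1 (restock 25): 39 + 25 = 64
  Event 2 (return 8): 64 + 8 = 72
  Event 3 (restock 12): 72 + 12 = 84
  Event 4 (return 1): 84 + 1 = 85
  Event 5 (restock 19): 85 + 19 = 104
  Event 6 (restock 8): 104 + 8 = 112
  Event 7 (sale 20): sell min(20,112)=20. stock: 112 - 20 = 92. total_sold = 20
  Event 8 (sale 8): sell min(8,92)=8. stock: 92 - 8 = 84. total_sold = 28
  Event 9 (sale 17): sell min(17,84)=17. stock: 84 - 17 = 67. total_sold = 45
  Event 10 (sale 20): sell min(20,67)=20. stock: 67 - 20 = 47. total_sold = 65
  Event 11 (sale 24): sell min(24,47)=24. stock: 47 - 24 = 23. total_sold = 89
  Event 12 (restock 6): 23 + 6 = 29
  Event 13 (restock 38): 29 + 38 = 67
  Event 14 (restock 5): 67 + 5 = 72
  Event 15 (restock 20): 72 + 20 = 92
Final: stock = 92, total_sold = 89

Checking against threshold 5:
  After event 1: stock=64 > 5
  After event 2: stock=72 > 5
  After event 3: stock=84 > 5
  After event 4: stock=85 > 5
  After event 5: stock=104 > 5
  After event 6: stock=112 > 5
  After event 7: stock=92 > 5
  After event 8: stock=84 > 5
  After event 9: stock=67 > 5
  After event 10: stock=47 > 5
  After event 11: stock=23 > 5
  After event 12: stock=29 > 5
  After event 13: stock=67 > 5
  After event 14: stock=72 > 5
  After event 15: stock=92 > 5
Alert events: []. Count = 0

Answer: 0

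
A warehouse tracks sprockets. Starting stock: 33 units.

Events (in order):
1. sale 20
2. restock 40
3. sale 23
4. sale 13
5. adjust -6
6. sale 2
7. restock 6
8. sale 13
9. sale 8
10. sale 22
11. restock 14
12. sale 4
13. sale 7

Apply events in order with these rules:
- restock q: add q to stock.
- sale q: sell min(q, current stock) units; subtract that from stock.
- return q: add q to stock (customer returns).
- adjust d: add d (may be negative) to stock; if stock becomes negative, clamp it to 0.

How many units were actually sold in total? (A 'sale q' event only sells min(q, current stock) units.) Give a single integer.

Answer: 84

Derivation:
Processing events:
Start: stock = 33
  Event 1 (sale 20): sell min(20,33)=20. stock: 33 - 20 = 13. total_sold = 20
  Event 2 (restock 40): 13 + 40 = 53
  Event 3 (sale 23): sell min(23,53)=23. stock: 53 - 23 = 30. total_sold = 43
  Event 4 (sale 13): sell min(13,30)=13. stock: 30 - 13 = 17. total_sold = 56
  Event 5 (adjust -6): 17 + -6 = 11
  Event 6 (sale 2): sell min(2,11)=2. stock: 11 - 2 = 9. total_sold = 58
  Event 7 (restock 6): 9 + 6 = 15
  Event 8 (sale 13): sell min(13,15)=13. stock: 15 - 13 = 2. total_sold = 71
  Event 9 (sale 8): sell min(8,2)=2. stock: 2 - 2 = 0. total_sold = 73
  Event 10 (sale 22): sell min(22,0)=0. stock: 0 - 0 = 0. total_sold = 73
  Event 11 (restock 14): 0 + 14 = 14
  Event 12 (sale 4): sell min(4,14)=4. stock: 14 - 4 = 10. total_sold = 77
  Event 13 (sale 7): sell min(7,10)=7. stock: 10 - 7 = 3. total_sold = 84
Final: stock = 3, total_sold = 84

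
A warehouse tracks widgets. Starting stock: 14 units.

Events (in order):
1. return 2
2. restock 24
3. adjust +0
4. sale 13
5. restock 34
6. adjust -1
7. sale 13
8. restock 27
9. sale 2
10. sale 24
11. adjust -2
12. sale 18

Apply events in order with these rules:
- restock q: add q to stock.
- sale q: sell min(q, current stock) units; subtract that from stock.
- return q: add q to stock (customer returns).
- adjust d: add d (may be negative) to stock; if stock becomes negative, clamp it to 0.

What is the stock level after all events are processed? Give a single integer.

Answer: 28

Derivation:
Processing events:
Start: stock = 14
  Event 1 (return 2): 14 + 2 = 16
  Event 2 (restock 24): 16 + 24 = 40
  Event 3 (adjust +0): 40 + 0 = 40
  Event 4 (sale 13): sell min(13,40)=13. stock: 40 - 13 = 27. total_sold = 13
  Event 5 (restock 34): 27 + 34 = 61
  Event 6 (adjust -1): 61 + -1 = 60
  Event 7 (sale 13): sell min(13,60)=13. stock: 60 - 13 = 47. total_sold = 26
  Event 8 (restock 27): 47 + 27 = 74
  Event 9 (sale 2): sell min(2,74)=2. stock: 74 - 2 = 72. total_sold = 28
  Event 10 (sale 24): sell min(24,72)=24. stock: 72 - 24 = 48. total_sold = 52
  Event 11 (adjust -2): 48 + -2 = 46
  Event 12 (sale 18): sell min(18,46)=18. stock: 46 - 18 = 28. total_sold = 70
Final: stock = 28, total_sold = 70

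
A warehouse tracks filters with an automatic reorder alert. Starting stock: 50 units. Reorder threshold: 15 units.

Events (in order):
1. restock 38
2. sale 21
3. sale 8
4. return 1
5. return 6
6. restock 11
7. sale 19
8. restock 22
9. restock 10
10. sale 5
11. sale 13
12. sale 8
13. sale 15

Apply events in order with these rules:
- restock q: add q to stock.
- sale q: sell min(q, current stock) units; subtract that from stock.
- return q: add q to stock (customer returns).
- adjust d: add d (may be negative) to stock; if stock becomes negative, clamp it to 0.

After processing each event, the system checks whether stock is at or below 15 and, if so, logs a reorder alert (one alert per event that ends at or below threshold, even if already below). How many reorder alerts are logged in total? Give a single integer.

Answer: 0

Derivation:
Processing events:
Start: stock = 50
  Event 1 (restock 38): 50 + 38 = 88
  Event 2 (sale 21): sell min(21,88)=21. stock: 88 - 21 = 67. total_sold = 21
  Event 3 (sale 8): sell min(8,67)=8. stock: 67 - 8 = 59. total_sold = 29
  Event 4 (return 1): 59 + 1 = 60
  Event 5 (return 6): 60 + 6 = 66
  Event 6 (restock 11): 66 + 11 = 77
  Event 7 (sale 19): sell min(19,77)=19. stock: 77 - 19 = 58. total_sold = 48
  Event 8 (restock 22): 58 + 22 = 80
  Event 9 (restock 10): 80 + 10 = 90
  Event 10 (sale 5): sell min(5,90)=5. stock: 90 - 5 = 85. total_sold = 53
  Event 11 (sale 13): sell min(13,85)=13. stock: 85 - 13 = 72. total_sold = 66
  Event 12 (sale 8): sell min(8,72)=8. stock: 72 - 8 = 64. total_sold = 74
  Event 13 (sale 15): sell min(15,64)=15. stock: 64 - 15 = 49. total_sold = 89
Final: stock = 49, total_sold = 89

Checking against threshold 15:
  After event 1: stock=88 > 15
  After event 2: stock=67 > 15
  After event 3: stock=59 > 15
  After event 4: stock=60 > 15
  After event 5: stock=66 > 15
  After event 6: stock=77 > 15
  After event 7: stock=58 > 15
  After event 8: stock=80 > 15
  After event 9: stock=90 > 15
  After event 10: stock=85 > 15
  After event 11: stock=72 > 15
  After event 12: stock=64 > 15
  After event 13: stock=49 > 15
Alert events: []. Count = 0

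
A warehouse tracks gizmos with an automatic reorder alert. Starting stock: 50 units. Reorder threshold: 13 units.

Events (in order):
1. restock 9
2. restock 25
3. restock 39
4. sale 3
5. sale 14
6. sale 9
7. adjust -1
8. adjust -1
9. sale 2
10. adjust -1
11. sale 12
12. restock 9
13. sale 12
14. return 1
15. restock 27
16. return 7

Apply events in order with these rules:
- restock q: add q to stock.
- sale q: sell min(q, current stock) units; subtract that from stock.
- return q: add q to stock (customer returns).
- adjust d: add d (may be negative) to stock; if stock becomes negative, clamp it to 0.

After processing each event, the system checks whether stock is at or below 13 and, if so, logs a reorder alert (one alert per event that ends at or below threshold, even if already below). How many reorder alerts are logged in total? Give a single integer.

Processing events:
Start: stock = 50
  Event 1 (restock 9): 50 + 9 = 59
  Event 2 (restock 25): 59 + 25 = 84
  Event 3 (restock 39): 84 + 39 = 123
  Event 4 (sale 3): sell min(3,123)=3. stock: 123 - 3 = 120. total_sold = 3
  Event 5 (sale 14): sell min(14,120)=14. stock: 120 - 14 = 106. total_sold = 17
  Event 6 (sale 9): sell min(9,106)=9. stock: 106 - 9 = 97. total_sold = 26
  Event 7 (adjust -1): 97 + -1 = 96
  Event 8 (adjust -1): 96 + -1 = 95
  Event 9 (sale 2): sell min(2,95)=2. stock: 95 - 2 = 93. total_sold = 28
  Event 10 (adjust -1): 93 + -1 = 92
  Event 11 (sale 12): sell min(12,92)=12. stock: 92 - 12 = 80. total_sold = 40
  Event 12 (restock 9): 80 + 9 = 89
  Event 13 (sale 12): sell min(12,89)=12. stock: 89 - 12 = 77. total_sold = 52
  Event 14 (return 1): 77 + 1 = 78
  Event 15 (restock 27): 78 + 27 = 105
  Event 16 (return 7): 105 + 7 = 112
Final: stock = 112, total_sold = 52

Checking against threshold 13:
  After event 1: stock=59 > 13
  After event 2: stock=84 > 13
  After event 3: stock=123 > 13
  After event 4: stock=120 > 13
  After event 5: stock=106 > 13
  After event 6: stock=97 > 13
  After event 7: stock=96 > 13
  After event 8: stock=95 > 13
  After event 9: stock=93 > 13
  After event 10: stock=92 > 13
  After event 11: stock=80 > 13
  After event 12: stock=89 > 13
  After event 13: stock=77 > 13
  After event 14: stock=78 > 13
  After event 15: stock=105 > 13
  After event 16: stock=112 > 13
Alert events: []. Count = 0

Answer: 0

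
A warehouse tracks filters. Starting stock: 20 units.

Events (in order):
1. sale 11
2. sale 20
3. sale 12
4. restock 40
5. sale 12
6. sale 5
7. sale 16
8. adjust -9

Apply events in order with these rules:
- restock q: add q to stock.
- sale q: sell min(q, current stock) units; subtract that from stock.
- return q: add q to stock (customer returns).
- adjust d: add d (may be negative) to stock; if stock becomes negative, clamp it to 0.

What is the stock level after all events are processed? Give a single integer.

Answer: 0

Derivation:
Processing events:
Start: stock = 20
  Event 1 (sale 11): sell min(11,20)=11. stock: 20 - 11 = 9. total_sold = 11
  Event 2 (sale 20): sell min(20,9)=9. stock: 9 - 9 = 0. total_sold = 20
  Event 3 (sale 12): sell min(12,0)=0. stock: 0 - 0 = 0. total_sold = 20
  Event 4 (restock 40): 0 + 40 = 40
  Event 5 (sale 12): sell min(12,40)=12. stock: 40 - 12 = 28. total_sold = 32
  Event 6 (sale 5): sell min(5,28)=5. stock: 28 - 5 = 23. total_sold = 37
  Event 7 (sale 16): sell min(16,23)=16. stock: 23 - 16 = 7. total_sold = 53
  Event 8 (adjust -9): 7 + -9 = 0 (clamped to 0)
Final: stock = 0, total_sold = 53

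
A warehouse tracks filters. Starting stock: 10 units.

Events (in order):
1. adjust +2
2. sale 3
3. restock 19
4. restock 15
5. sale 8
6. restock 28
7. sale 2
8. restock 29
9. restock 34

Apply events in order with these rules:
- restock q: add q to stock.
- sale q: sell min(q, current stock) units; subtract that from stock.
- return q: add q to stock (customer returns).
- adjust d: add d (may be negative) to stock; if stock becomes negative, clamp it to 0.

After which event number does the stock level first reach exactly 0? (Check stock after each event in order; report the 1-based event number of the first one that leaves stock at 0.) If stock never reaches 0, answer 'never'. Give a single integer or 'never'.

Processing events:
Start: stock = 10
  Event 1 (adjust +2): 10 + 2 = 12
  Event 2 (sale 3): sell min(3,12)=3. stock: 12 - 3 = 9. total_sold = 3
  Event 3 (restock 19): 9 + 19 = 28
  Event 4 (restock 15): 28 + 15 = 43
  Event 5 (sale 8): sell min(8,43)=8. stock: 43 - 8 = 35. total_sold = 11
  Event 6 (restock 28): 35 + 28 = 63
  Event 7 (sale 2): sell min(2,63)=2. stock: 63 - 2 = 61. total_sold = 13
  Event 8 (restock 29): 61 + 29 = 90
  Event 9 (restock 34): 90 + 34 = 124
Final: stock = 124, total_sold = 13

Stock never reaches 0.

Answer: never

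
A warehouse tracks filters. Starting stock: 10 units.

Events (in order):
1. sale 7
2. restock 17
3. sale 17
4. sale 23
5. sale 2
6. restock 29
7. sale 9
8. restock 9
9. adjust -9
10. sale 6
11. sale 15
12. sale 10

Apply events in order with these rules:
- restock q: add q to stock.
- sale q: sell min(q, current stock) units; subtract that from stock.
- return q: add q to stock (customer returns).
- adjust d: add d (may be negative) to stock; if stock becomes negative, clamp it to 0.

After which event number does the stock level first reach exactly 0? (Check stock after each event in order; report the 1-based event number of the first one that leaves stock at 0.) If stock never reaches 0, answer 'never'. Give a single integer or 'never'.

Processing events:
Start: stock = 10
  Event 1 (sale 7): sell min(7,10)=7. stock: 10 - 7 = 3. total_sold = 7
  Event 2 (restock 17): 3 + 17 = 20
  Event 3 (sale 17): sell min(17,20)=17. stock: 20 - 17 = 3. total_sold = 24
  Event 4 (sale 23): sell min(23,3)=3. stock: 3 - 3 = 0. total_sold = 27
  Event 5 (sale 2): sell min(2,0)=0. stock: 0 - 0 = 0. total_sold = 27
  Event 6 (restock 29): 0 + 29 = 29
  Event 7 (sale 9): sell min(9,29)=9. stock: 29 - 9 = 20. total_sold = 36
  Event 8 (restock 9): 20 + 9 = 29
  Event 9 (adjust -9): 29 + -9 = 20
  Event 10 (sale 6): sell min(6,20)=6. stock: 20 - 6 = 14. total_sold = 42
  Event 11 (sale 15): sell min(15,14)=14. stock: 14 - 14 = 0. total_sold = 56
  Event 12 (sale 10): sell min(10,0)=0. stock: 0 - 0 = 0. total_sold = 56
Final: stock = 0, total_sold = 56

First zero at event 4.

Answer: 4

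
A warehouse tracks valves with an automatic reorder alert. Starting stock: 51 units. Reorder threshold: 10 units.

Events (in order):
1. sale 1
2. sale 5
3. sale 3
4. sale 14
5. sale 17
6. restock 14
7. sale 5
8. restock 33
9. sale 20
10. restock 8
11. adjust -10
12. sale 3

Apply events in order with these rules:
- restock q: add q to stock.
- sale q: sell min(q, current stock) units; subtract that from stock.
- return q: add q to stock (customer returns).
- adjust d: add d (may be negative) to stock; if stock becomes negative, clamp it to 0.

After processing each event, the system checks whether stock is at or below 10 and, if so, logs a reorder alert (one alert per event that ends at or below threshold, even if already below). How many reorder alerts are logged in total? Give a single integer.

Processing events:
Start: stock = 51
  Event 1 (sale 1): sell min(1,51)=1. stock: 51 - 1 = 50. total_sold = 1
  Event 2 (sale 5): sell min(5,50)=5. stock: 50 - 5 = 45. total_sold = 6
  Event 3 (sale 3): sell min(3,45)=3. stock: 45 - 3 = 42. total_sold = 9
  Event 4 (sale 14): sell min(14,42)=14. stock: 42 - 14 = 28. total_sold = 23
  Event 5 (sale 17): sell min(17,28)=17. stock: 28 - 17 = 11. total_sold = 40
  Event 6 (restock 14): 11 + 14 = 25
  Event 7 (sale 5): sell min(5,25)=5. stock: 25 - 5 = 20. total_sold = 45
  Event 8 (restock 33): 20 + 33 = 53
  Event 9 (sale 20): sell min(20,53)=20. stock: 53 - 20 = 33. total_sold = 65
  Event 10 (restock 8): 33 + 8 = 41
  Event 11 (adjust -10): 41 + -10 = 31
  Event 12 (sale 3): sell min(3,31)=3. stock: 31 - 3 = 28. total_sold = 68
Final: stock = 28, total_sold = 68

Checking against threshold 10:
  After event 1: stock=50 > 10
  After event 2: stock=45 > 10
  After event 3: stock=42 > 10
  After event 4: stock=28 > 10
  After event 5: stock=11 > 10
  After event 6: stock=25 > 10
  After event 7: stock=20 > 10
  After event 8: stock=53 > 10
  After event 9: stock=33 > 10
  After event 10: stock=41 > 10
  After event 11: stock=31 > 10
  After event 12: stock=28 > 10
Alert events: []. Count = 0

Answer: 0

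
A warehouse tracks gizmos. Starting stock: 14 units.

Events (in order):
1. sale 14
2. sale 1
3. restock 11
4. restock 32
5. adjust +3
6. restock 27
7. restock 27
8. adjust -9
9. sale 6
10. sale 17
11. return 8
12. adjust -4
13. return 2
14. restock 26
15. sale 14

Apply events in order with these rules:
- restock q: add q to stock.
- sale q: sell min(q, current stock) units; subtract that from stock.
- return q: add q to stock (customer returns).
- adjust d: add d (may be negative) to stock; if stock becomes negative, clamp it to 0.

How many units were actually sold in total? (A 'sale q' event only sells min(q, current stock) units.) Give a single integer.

Answer: 51

Derivation:
Processing events:
Start: stock = 14
  Event 1 (sale 14): sell min(14,14)=14. stock: 14 - 14 = 0. total_sold = 14
  Event 2 (sale 1): sell min(1,0)=0. stock: 0 - 0 = 0. total_sold = 14
  Event 3 (restock 11): 0 + 11 = 11
  Event 4 (restock 32): 11 + 32 = 43
  Event 5 (adjust +3): 43 + 3 = 46
  Event 6 (restock 27): 46 + 27 = 73
  Event 7 (restock 27): 73 + 27 = 100
  Event 8 (adjust -9): 100 + -9 = 91
  Event 9 (sale 6): sell min(6,91)=6. stock: 91 - 6 = 85. total_sold = 20
  Event 10 (sale 17): sell min(17,85)=17. stock: 85 - 17 = 68. total_sold = 37
  Event 11 (return 8): 68 + 8 = 76
  Event 12 (adjust -4): 76 + -4 = 72
  Event 13 (return 2): 72 + 2 = 74
  Event 14 (restock 26): 74 + 26 = 100
  Event 15 (sale 14): sell min(14,100)=14. stock: 100 - 14 = 86. total_sold = 51
Final: stock = 86, total_sold = 51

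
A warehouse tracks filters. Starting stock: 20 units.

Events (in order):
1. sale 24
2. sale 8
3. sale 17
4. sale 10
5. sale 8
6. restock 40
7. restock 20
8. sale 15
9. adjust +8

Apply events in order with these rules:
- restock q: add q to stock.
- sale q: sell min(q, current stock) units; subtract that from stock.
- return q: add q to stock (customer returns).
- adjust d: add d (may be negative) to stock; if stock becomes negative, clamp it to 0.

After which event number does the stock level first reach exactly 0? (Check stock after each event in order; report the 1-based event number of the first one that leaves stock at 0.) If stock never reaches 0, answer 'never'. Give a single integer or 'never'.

Answer: 1

Derivation:
Processing events:
Start: stock = 20
  Event 1 (sale 24): sell min(24,20)=20. stock: 20 - 20 = 0. total_sold = 20
  Event 2 (sale 8): sell min(8,0)=0. stock: 0 - 0 = 0. total_sold = 20
  Event 3 (sale 17): sell min(17,0)=0. stock: 0 - 0 = 0. total_sold = 20
  Event 4 (sale 10): sell min(10,0)=0. stock: 0 - 0 = 0. total_sold = 20
  Event 5 (sale 8): sell min(8,0)=0. stock: 0 - 0 = 0. total_sold = 20
  Event 6 (restock 40): 0 + 40 = 40
  Event 7 (restock 20): 40 + 20 = 60
  Event 8 (sale 15): sell min(15,60)=15. stock: 60 - 15 = 45. total_sold = 35
  Event 9 (adjust +8): 45 + 8 = 53
Final: stock = 53, total_sold = 35

First zero at event 1.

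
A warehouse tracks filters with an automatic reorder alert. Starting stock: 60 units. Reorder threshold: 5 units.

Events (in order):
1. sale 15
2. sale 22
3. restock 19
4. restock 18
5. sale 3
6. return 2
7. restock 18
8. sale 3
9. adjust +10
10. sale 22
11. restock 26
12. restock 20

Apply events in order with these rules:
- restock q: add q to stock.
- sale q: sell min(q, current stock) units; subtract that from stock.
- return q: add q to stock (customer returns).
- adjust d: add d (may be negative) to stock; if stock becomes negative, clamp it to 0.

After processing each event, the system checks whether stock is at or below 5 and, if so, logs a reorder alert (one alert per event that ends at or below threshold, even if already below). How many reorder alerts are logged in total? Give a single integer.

Processing events:
Start: stock = 60
  Event 1 (sale 15): sell min(15,60)=15. stock: 60 - 15 = 45. total_sold = 15
  Event 2 (sale 22): sell min(22,45)=22. stock: 45 - 22 = 23. total_sold = 37
  Event 3 (restock 19): 23 + 19 = 42
  Event 4 (restock 18): 42 + 18 = 60
  Event 5 (sale 3): sell min(3,60)=3. stock: 60 - 3 = 57. total_sold = 40
  Event 6 (return 2): 57 + 2 = 59
  Event 7 (restock 18): 59 + 18 = 77
  Event 8 (sale 3): sell min(3,77)=3. stock: 77 - 3 = 74. total_sold = 43
  Event 9 (adjust +10): 74 + 10 = 84
  Event 10 (sale 22): sell min(22,84)=22. stock: 84 - 22 = 62. total_sold = 65
  Event 11 (restock 26): 62 + 26 = 88
  Event 12 (restock 20): 88 + 20 = 108
Final: stock = 108, total_sold = 65

Checking against threshold 5:
  After event 1: stock=45 > 5
  After event 2: stock=23 > 5
  After event 3: stock=42 > 5
  After event 4: stock=60 > 5
  After event 5: stock=57 > 5
  After event 6: stock=59 > 5
  After event 7: stock=77 > 5
  After event 8: stock=74 > 5
  After event 9: stock=84 > 5
  After event 10: stock=62 > 5
  After event 11: stock=88 > 5
  After event 12: stock=108 > 5
Alert events: []. Count = 0

Answer: 0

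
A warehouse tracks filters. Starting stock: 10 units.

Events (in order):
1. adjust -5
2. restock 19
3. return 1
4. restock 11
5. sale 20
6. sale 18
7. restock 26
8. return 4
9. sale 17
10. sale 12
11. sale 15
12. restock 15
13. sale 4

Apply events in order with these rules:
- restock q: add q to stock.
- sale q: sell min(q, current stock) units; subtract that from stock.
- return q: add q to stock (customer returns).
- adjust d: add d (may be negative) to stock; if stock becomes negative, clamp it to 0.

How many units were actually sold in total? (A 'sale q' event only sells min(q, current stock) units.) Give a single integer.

Answer: 70

Derivation:
Processing events:
Start: stock = 10
  Event 1 (adjust -5): 10 + -5 = 5
  Event 2 (restock 19): 5 + 19 = 24
  Event 3 (return 1): 24 + 1 = 25
  Event 4 (restock 11): 25 + 11 = 36
  Event 5 (sale 20): sell min(20,36)=20. stock: 36 - 20 = 16. total_sold = 20
  Event 6 (sale 18): sell min(18,16)=16. stock: 16 - 16 = 0. total_sold = 36
  Event 7 (restock 26): 0 + 26 = 26
  Event 8 (return 4): 26 + 4 = 30
  Event 9 (sale 17): sell min(17,30)=17. stock: 30 - 17 = 13. total_sold = 53
  Event 10 (sale 12): sell min(12,13)=12. stock: 13 - 12 = 1. total_sold = 65
  Event 11 (sale 15): sell min(15,1)=1. stock: 1 - 1 = 0. total_sold = 66
  Event 12 (restock 15): 0 + 15 = 15
  Event 13 (sale 4): sell min(4,15)=4. stock: 15 - 4 = 11. total_sold = 70
Final: stock = 11, total_sold = 70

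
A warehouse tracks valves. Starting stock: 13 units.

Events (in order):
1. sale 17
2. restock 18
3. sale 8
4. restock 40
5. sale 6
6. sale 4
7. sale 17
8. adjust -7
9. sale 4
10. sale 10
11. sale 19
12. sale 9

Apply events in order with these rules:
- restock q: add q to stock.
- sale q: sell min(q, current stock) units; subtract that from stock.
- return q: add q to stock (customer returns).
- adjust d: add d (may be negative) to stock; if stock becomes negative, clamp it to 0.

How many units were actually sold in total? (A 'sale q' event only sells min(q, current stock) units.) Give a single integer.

Processing events:
Start: stock = 13
  Event 1 (sale 17): sell min(17,13)=13. stock: 13 - 13 = 0. total_sold = 13
  Event 2 (restock 18): 0 + 18 = 18
  Event 3 (sale 8): sell min(8,18)=8. stock: 18 - 8 = 10. total_sold = 21
  Event 4 (restock 40): 10 + 40 = 50
  Event 5 (sale 6): sell min(6,50)=6. stock: 50 - 6 = 44. total_sold = 27
  Event 6 (sale 4): sell min(4,44)=4. stock: 44 - 4 = 40. total_sold = 31
  Event 7 (sale 17): sell min(17,40)=17. stock: 40 - 17 = 23. total_sold = 48
  Event 8 (adjust -7): 23 + -7 = 16
  Event 9 (sale 4): sell min(4,16)=4. stock: 16 - 4 = 12. total_sold = 52
  Event 10 (sale 10): sell min(10,12)=10. stock: 12 - 10 = 2. total_sold = 62
  Event 11 (sale 19): sell min(19,2)=2. stock: 2 - 2 = 0. total_sold = 64
  Event 12 (sale 9): sell min(9,0)=0. stock: 0 - 0 = 0. total_sold = 64
Final: stock = 0, total_sold = 64

Answer: 64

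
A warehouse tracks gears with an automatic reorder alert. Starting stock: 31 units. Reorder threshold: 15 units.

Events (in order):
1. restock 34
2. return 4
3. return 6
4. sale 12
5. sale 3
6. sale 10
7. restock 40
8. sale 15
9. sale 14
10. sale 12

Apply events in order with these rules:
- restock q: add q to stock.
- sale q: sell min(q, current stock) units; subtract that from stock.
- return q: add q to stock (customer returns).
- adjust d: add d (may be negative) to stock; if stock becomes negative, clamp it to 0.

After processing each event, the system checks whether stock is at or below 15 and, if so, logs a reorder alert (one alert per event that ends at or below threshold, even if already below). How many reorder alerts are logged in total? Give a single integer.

Answer: 0

Derivation:
Processing events:
Start: stock = 31
  Event 1 (restock 34): 31 + 34 = 65
  Event 2 (return 4): 65 + 4 = 69
  Event 3 (return 6): 69 + 6 = 75
  Event 4 (sale 12): sell min(12,75)=12. stock: 75 - 12 = 63. total_sold = 12
  Event 5 (sale 3): sell min(3,63)=3. stock: 63 - 3 = 60. total_sold = 15
  Event 6 (sale 10): sell min(10,60)=10. stock: 60 - 10 = 50. total_sold = 25
  Event 7 (restock 40): 50 + 40 = 90
  Event 8 (sale 15): sell min(15,90)=15. stock: 90 - 15 = 75. total_sold = 40
  Event 9 (sale 14): sell min(14,75)=14. stock: 75 - 14 = 61. total_sold = 54
  Event 10 (sale 12): sell min(12,61)=12. stock: 61 - 12 = 49. total_sold = 66
Final: stock = 49, total_sold = 66

Checking against threshold 15:
  After event 1: stock=65 > 15
  After event 2: stock=69 > 15
  After event 3: stock=75 > 15
  After event 4: stock=63 > 15
  After event 5: stock=60 > 15
  After event 6: stock=50 > 15
  After event 7: stock=90 > 15
  After event 8: stock=75 > 15
  After event 9: stock=61 > 15
  After event 10: stock=49 > 15
Alert events: []. Count = 0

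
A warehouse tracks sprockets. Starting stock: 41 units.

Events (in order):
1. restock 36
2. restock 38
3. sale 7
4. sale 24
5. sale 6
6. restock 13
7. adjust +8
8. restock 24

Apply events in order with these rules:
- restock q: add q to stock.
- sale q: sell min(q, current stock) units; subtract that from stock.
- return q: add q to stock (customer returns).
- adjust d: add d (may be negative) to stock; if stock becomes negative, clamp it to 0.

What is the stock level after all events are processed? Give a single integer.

Processing events:
Start: stock = 41
  Event 1 (restock 36): 41 + 36 = 77
  Event 2 (restock 38): 77 + 38 = 115
  Event 3 (sale 7): sell min(7,115)=7. stock: 115 - 7 = 108. total_sold = 7
  Event 4 (sale 24): sell min(24,108)=24. stock: 108 - 24 = 84. total_sold = 31
  Event 5 (sale 6): sell min(6,84)=6. stock: 84 - 6 = 78. total_sold = 37
  Event 6 (restock 13): 78 + 13 = 91
  Event 7 (adjust +8): 91 + 8 = 99
  Event 8 (restock 24): 99 + 24 = 123
Final: stock = 123, total_sold = 37

Answer: 123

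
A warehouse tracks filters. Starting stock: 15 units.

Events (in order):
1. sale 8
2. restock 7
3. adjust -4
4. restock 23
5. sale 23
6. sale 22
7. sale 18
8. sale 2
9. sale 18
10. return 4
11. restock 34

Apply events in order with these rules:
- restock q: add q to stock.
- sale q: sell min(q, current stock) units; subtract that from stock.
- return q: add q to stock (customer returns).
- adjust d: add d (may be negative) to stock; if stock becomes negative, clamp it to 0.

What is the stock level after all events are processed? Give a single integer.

Processing events:
Start: stock = 15
  Event 1 (sale 8): sell min(8,15)=8. stock: 15 - 8 = 7. total_sold = 8
  Event 2 (restock 7): 7 + 7 = 14
  Event 3 (adjust -4): 14 + -4 = 10
  Event 4 (restock 23): 10 + 23 = 33
  Event 5 (sale 23): sell min(23,33)=23. stock: 33 - 23 = 10. total_sold = 31
  Event 6 (sale 22): sell min(22,10)=10. stock: 10 - 10 = 0. total_sold = 41
  Event 7 (sale 18): sell min(18,0)=0. stock: 0 - 0 = 0. total_sold = 41
  Event 8 (sale 2): sell min(2,0)=0. stock: 0 - 0 = 0. total_sold = 41
  Event 9 (sale 18): sell min(18,0)=0. stock: 0 - 0 = 0. total_sold = 41
  Event 10 (return 4): 0 + 4 = 4
  Event 11 (restock 34): 4 + 34 = 38
Final: stock = 38, total_sold = 41

Answer: 38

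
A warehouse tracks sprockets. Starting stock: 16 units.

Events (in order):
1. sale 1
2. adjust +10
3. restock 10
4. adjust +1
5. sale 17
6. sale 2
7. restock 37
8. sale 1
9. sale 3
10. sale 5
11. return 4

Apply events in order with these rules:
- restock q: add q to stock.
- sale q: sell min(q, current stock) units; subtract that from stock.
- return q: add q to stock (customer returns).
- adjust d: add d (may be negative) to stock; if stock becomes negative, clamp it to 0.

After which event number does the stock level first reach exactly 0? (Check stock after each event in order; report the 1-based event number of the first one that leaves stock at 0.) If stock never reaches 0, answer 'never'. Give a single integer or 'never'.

Processing events:
Start: stock = 16
  Event 1 (sale 1): sell min(1,16)=1. stock: 16 - 1 = 15. total_sold = 1
  Event 2 (adjust +10): 15 + 10 = 25
  Event 3 (restock 10): 25 + 10 = 35
  Event 4 (adjust +1): 35 + 1 = 36
  Event 5 (sale 17): sell min(17,36)=17. stock: 36 - 17 = 19. total_sold = 18
  Event 6 (sale 2): sell min(2,19)=2. stock: 19 - 2 = 17. total_sold = 20
  Event 7 (restock 37): 17 + 37 = 54
  Event 8 (sale 1): sell min(1,54)=1. stock: 54 - 1 = 53. total_sold = 21
  Event 9 (sale 3): sell min(3,53)=3. stock: 53 - 3 = 50. total_sold = 24
  Event 10 (sale 5): sell min(5,50)=5. stock: 50 - 5 = 45. total_sold = 29
  Event 11 (return 4): 45 + 4 = 49
Final: stock = 49, total_sold = 29

Stock never reaches 0.

Answer: never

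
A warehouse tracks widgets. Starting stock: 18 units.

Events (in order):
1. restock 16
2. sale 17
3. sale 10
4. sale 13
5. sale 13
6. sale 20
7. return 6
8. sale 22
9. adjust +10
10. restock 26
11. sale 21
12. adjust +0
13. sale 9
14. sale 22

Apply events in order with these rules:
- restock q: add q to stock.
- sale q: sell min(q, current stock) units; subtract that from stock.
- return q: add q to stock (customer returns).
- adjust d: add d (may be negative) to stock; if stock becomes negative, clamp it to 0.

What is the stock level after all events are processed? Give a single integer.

Processing events:
Start: stock = 18
  Event 1 (restock 16): 18 + 16 = 34
  Event 2 (sale 17): sell min(17,34)=17. stock: 34 - 17 = 17. total_sold = 17
  Event 3 (sale 10): sell min(10,17)=10. stock: 17 - 10 = 7. total_sold = 27
  Event 4 (sale 13): sell min(13,7)=7. stock: 7 - 7 = 0. total_sold = 34
  Event 5 (sale 13): sell min(13,0)=0. stock: 0 - 0 = 0. total_sold = 34
  Event 6 (sale 20): sell min(20,0)=0. stock: 0 - 0 = 0. total_sold = 34
  Event 7 (return 6): 0 + 6 = 6
  Event 8 (sale 22): sell min(22,6)=6. stock: 6 - 6 = 0. total_sold = 40
  Event 9 (adjust +10): 0 + 10 = 10
  Event 10 (restock 26): 10 + 26 = 36
  Event 11 (sale 21): sell min(21,36)=21. stock: 36 - 21 = 15. total_sold = 61
  Event 12 (adjust +0): 15 + 0 = 15
  Event 13 (sale 9): sell min(9,15)=9. stock: 15 - 9 = 6. total_sold = 70
  Event 14 (sale 22): sell min(22,6)=6. stock: 6 - 6 = 0. total_sold = 76
Final: stock = 0, total_sold = 76

Answer: 0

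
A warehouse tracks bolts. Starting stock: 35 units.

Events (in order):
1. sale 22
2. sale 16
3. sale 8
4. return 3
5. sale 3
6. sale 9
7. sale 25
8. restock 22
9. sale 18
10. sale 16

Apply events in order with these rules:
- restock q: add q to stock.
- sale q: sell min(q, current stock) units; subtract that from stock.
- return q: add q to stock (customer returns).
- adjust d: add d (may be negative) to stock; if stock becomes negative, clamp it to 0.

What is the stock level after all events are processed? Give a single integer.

Answer: 0

Derivation:
Processing events:
Start: stock = 35
  Event 1 (sale 22): sell min(22,35)=22. stock: 35 - 22 = 13. total_sold = 22
  Event 2 (sale 16): sell min(16,13)=13. stock: 13 - 13 = 0. total_sold = 35
  Event 3 (sale 8): sell min(8,0)=0. stock: 0 - 0 = 0. total_sold = 35
  Event 4 (return 3): 0 + 3 = 3
  Event 5 (sale 3): sell min(3,3)=3. stock: 3 - 3 = 0. total_sold = 38
  Event 6 (sale 9): sell min(9,0)=0. stock: 0 - 0 = 0. total_sold = 38
  Event 7 (sale 25): sell min(25,0)=0. stock: 0 - 0 = 0. total_sold = 38
  Event 8 (restock 22): 0 + 22 = 22
  Event 9 (sale 18): sell min(18,22)=18. stock: 22 - 18 = 4. total_sold = 56
  Event 10 (sale 16): sell min(16,4)=4. stock: 4 - 4 = 0. total_sold = 60
Final: stock = 0, total_sold = 60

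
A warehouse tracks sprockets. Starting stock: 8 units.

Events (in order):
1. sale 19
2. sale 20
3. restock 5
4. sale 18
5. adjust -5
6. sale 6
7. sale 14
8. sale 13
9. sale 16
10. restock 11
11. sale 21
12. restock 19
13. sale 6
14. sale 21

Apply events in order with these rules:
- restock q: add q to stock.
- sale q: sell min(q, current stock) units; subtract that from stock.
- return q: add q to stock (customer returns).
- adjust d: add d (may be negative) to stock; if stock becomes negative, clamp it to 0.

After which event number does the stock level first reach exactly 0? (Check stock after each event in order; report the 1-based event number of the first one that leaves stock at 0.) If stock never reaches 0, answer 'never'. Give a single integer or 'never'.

Processing events:
Start: stock = 8
  Event 1 (sale 19): sell min(19,8)=8. stock: 8 - 8 = 0. total_sold = 8
  Event 2 (sale 20): sell min(20,0)=0. stock: 0 - 0 = 0. total_sold = 8
  Event 3 (restock 5): 0 + 5 = 5
  Event 4 (sale 18): sell min(18,5)=5. stock: 5 - 5 = 0. total_sold = 13
  Event 5 (adjust -5): 0 + -5 = 0 (clamped to 0)
  Event 6 (sale 6): sell min(6,0)=0. stock: 0 - 0 = 0. total_sold = 13
  Event 7 (sale 14): sell min(14,0)=0. stock: 0 - 0 = 0. total_sold = 13
  Event 8 (sale 13): sell min(13,0)=0. stock: 0 - 0 = 0. total_sold = 13
  Event 9 (sale 16): sell min(16,0)=0. stock: 0 - 0 = 0. total_sold = 13
  Event 10 (restock 11): 0 + 11 = 11
  Event 11 (sale 21): sell min(21,11)=11. stock: 11 - 11 = 0. total_sold = 24
  Event 12 (restock 19): 0 + 19 = 19
  Event 13 (sale 6): sell min(6,19)=6. stock: 19 - 6 = 13. total_sold = 30
  Event 14 (sale 21): sell min(21,13)=13. stock: 13 - 13 = 0. total_sold = 43
Final: stock = 0, total_sold = 43

First zero at event 1.

Answer: 1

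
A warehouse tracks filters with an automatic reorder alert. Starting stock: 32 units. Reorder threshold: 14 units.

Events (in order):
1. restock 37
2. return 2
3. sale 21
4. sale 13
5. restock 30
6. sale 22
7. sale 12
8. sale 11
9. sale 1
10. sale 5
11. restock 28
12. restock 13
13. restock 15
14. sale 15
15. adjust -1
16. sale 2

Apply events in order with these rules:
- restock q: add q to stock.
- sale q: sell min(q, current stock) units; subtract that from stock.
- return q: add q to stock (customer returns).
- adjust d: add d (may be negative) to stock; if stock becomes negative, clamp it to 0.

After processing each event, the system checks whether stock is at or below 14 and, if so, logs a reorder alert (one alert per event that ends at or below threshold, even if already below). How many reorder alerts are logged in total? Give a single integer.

Answer: 0

Derivation:
Processing events:
Start: stock = 32
  Event 1 (restock 37): 32 + 37 = 69
  Event 2 (return 2): 69 + 2 = 71
  Event 3 (sale 21): sell min(21,71)=21. stock: 71 - 21 = 50. total_sold = 21
  Event 4 (sale 13): sell min(13,50)=13. stock: 50 - 13 = 37. total_sold = 34
  Event 5 (restock 30): 37 + 30 = 67
  Event 6 (sale 22): sell min(22,67)=22. stock: 67 - 22 = 45. total_sold = 56
  Event 7 (sale 12): sell min(12,45)=12. stock: 45 - 12 = 33. total_sold = 68
  Event 8 (sale 11): sell min(11,33)=11. stock: 33 - 11 = 22. total_sold = 79
  Event 9 (sale 1): sell min(1,22)=1. stock: 22 - 1 = 21. total_sold = 80
  Event 10 (sale 5): sell min(5,21)=5. stock: 21 - 5 = 16. total_sold = 85
  Event 11 (restock 28): 16 + 28 = 44
  Event 12 (restock 13): 44 + 13 = 57
  Event 13 (restock 15): 57 + 15 = 72
  Event 14 (sale 15): sell min(15,72)=15. stock: 72 - 15 = 57. total_sold = 100
  Event 15 (adjust -1): 57 + -1 = 56
  Event 16 (sale 2): sell min(2,56)=2. stock: 56 - 2 = 54. total_sold = 102
Final: stock = 54, total_sold = 102

Checking against threshold 14:
  After event 1: stock=69 > 14
  After event 2: stock=71 > 14
  After event 3: stock=50 > 14
  After event 4: stock=37 > 14
  After event 5: stock=67 > 14
  After event 6: stock=45 > 14
  After event 7: stock=33 > 14
  After event 8: stock=22 > 14
  After event 9: stock=21 > 14
  After event 10: stock=16 > 14
  After event 11: stock=44 > 14
  After event 12: stock=57 > 14
  After event 13: stock=72 > 14
  After event 14: stock=57 > 14
  After event 15: stock=56 > 14
  After event 16: stock=54 > 14
Alert events: []. Count = 0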